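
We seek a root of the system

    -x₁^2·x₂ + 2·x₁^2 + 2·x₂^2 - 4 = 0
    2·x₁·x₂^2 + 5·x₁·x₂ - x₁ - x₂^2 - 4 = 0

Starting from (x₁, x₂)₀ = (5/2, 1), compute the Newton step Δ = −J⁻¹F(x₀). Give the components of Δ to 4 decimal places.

At (5/2, 1): F = (4.2500, 10.0000).
Jacobian J = [[-2·x₁·x₂ + 4·x₁, -x₁^2 + 4·x₂], [2·x₂^2 + 5·x₂ - 1, 4·x₁·x₂ + 5·x₁ - 2·x₂]].
At the point, J = [[5.0000, -2.2500], [6.0000, 20.5000]] (det J = 116.0000).
Solving J·Δ = −F gives Δ = (-0.9450, -0.2112).

(-0.9450, -0.2112)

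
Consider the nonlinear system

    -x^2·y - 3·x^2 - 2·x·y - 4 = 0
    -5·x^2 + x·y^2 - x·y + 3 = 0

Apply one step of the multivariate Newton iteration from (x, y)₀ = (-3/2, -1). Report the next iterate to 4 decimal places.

(0.3629, -5.5376)

At (-3/2, -1): F = (-11.5000, -11.2500).
Jacobian J = [[-2·x·y - 6·x - 2·y, -x^2 - 2·x], [-10·x + y^2 - y, 2·x·y - x]].
At the point, J = [[8.0000, 0.7500], [17.0000, 4.5000]] (det J = 23.2500).
Solving J·Δ = −F gives Δ = (1.8629, -4.5376).
Then the next iterate is (x, y)₁ = (0.3629, -5.5376).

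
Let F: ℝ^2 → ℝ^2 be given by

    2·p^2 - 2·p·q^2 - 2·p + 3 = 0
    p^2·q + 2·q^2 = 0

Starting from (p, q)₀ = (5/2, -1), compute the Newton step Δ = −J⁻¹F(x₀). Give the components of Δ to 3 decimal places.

(-0.864, -0.031)

At (5/2, -1): F = (5.500, -4.250).
Jacobian J = [[4·p - 2·q^2 - 2, -4·p·q], [2·p·q, p^2 + 4·q]].
At the point, J = [[6.000, 10.000], [-5.000, 2.250]] (det J = 63.500).
Solving J·Δ = −F gives Δ = (-0.864, -0.031).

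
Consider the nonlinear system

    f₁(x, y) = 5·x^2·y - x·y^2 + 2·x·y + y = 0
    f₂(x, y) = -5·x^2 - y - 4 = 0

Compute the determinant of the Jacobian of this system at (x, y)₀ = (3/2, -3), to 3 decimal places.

423.750

J = [[10·x·y - y^2 + 2·y, 5·x^2 - 2·x·y + 2·x + 1], [-10·x, -1]].
At the point, J = [[-60.000, 24.250], [-15.000, -1.000]].
det J = 423.750.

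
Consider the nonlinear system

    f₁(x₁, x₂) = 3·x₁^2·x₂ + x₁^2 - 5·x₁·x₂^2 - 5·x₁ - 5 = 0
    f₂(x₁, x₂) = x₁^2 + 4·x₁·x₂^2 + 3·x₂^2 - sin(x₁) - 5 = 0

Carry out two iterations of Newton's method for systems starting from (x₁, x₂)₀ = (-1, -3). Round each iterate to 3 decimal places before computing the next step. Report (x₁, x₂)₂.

At (-1, -3): F = (37.000, -12.15853).
Jacobian J = [[6·x₁·x₂ + 2·x₁ - 5·x₂^2 - 5, 3·x₁^2 - 10·x₁·x₂], [2·x₁ + 4·x₂^2 - cos(x₁), 8·x₁·x₂ + 6·x₂]].
At the point, J = [[-34.000, -27.000], [33.45970, 6.000]] (det J = 699.41184).
Solving J·Δ = −F gives Δ = (0.152, 1.179).
Then the next iterate is (x₁, x₂)₁ = (-0.848, -1.821).
Round to (-0.848, -1.821) and repeat: F = (10.09065, -4.83083), J = [[-14.01096, -13.28477], [10.90668, 1.42766]].
Δ = (0.399, 0.339), so (x₁, x₂)₂ = (-0.449, -1.482).

(-0.449, -1.482)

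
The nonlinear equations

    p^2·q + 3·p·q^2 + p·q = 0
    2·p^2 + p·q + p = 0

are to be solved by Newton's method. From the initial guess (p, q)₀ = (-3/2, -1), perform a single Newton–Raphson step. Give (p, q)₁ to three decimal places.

At (-3/2, -1): F = (-5.250, 4.500).
Jacobian J = [[2·p·q + 3·q^2 + q, p^2 + 6·p·q + p], [4·p + q + 1, p]].
At the point, J = [[5.000, 9.750], [-6.000, -1.500]] (det J = 51.000).
Solving J·Δ = −F gives Δ = (0.706, 0.176).
Then the next iterate is (p, q)₁ = (-0.794, -0.824).

(-0.794, -0.824)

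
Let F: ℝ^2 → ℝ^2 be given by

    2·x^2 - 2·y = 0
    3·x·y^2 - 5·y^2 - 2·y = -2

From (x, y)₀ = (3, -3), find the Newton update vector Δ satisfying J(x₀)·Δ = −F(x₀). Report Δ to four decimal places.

(-2.0775, -0.4651)

At (3, -3): F = (24.0000, 44.0000).
Jacobian J = [[4·x, -2], [3·y^2, 6·x·y - 10·y - 2]].
At the point, J = [[12.0000, -2.0000], [27.0000, -26.0000]] (det J = -258.0000).
Solving J·Δ = −F gives Δ = (-2.0775, -0.4651).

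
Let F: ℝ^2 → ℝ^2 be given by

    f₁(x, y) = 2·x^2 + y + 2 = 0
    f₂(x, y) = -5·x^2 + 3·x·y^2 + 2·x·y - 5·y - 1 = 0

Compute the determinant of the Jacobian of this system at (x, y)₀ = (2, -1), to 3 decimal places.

J = [[4·x, 1], [-10·x + 3·y^2 + 2·y, 6·x·y + 2·x - 5]].
At the point, J = [[8.000, 1.000], [-19.000, -13.000]].
det J = -85.000.

-85.000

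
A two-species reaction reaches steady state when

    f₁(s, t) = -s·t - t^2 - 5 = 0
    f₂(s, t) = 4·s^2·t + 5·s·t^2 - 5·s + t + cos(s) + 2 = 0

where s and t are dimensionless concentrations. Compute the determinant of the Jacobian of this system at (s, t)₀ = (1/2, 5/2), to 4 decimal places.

160.4882

J = [[-t, -s - 2·t], [8·s·t + 5·t^2 - sin(s) - 5, 4·s^2 + 10·s·t + 1]].
At the point, J = [[-2.5000, -5.5000], [35.770574, 14.5000]].
det J = 160.4882.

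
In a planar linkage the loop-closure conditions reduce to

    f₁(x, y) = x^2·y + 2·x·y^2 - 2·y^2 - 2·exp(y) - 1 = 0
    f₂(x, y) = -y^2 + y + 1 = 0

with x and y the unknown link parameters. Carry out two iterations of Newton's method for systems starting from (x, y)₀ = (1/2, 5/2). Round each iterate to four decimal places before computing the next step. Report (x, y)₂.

At (1/2, 5/2): F = (-30.989988, -2.7500).
Jacobian J = [[2·x·y + 2·y^2, x^2 + 4·x·y - 4·y - 2·exp(y)], [0, -2·y + 1]].
At the point, J = [[15.0000, -29.114988], [0.0000, -4.0000]] (det J = -60.0000).
Solving J·Δ = −F gives Δ = (0.7316, -0.6875).
Then the next iterate is (x, y)₁ = (1.2316, 1.8125).
Round to (1.2316, 1.8125) and repeat: F = (-8.980531, -0.472656), J = [[11.034862, -9.055547], [0.0000, -2.6250]].
Δ = (0.6661, -0.1801), so (x, y)₂ = (1.8977, 1.6324).

(1.8977, 1.6324)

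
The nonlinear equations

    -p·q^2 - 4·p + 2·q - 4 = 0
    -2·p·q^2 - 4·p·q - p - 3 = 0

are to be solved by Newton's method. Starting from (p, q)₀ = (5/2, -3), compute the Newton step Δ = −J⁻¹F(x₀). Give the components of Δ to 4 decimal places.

At (5/2, -3): F = (-42.5000, -20.5000).
Jacobian J = [[-q^2 - 4, -2·p·q + 2], [-2·q^2 - 4·q - 1, -4·p·q - 4·p]].
At the point, J = [[-13.0000, 17.0000], [-7.0000, 20.0000]] (det J = -141.0000).
Solving J·Δ = −F gives Δ = (-3.5567, -0.2199).

(-3.5567, -0.2199)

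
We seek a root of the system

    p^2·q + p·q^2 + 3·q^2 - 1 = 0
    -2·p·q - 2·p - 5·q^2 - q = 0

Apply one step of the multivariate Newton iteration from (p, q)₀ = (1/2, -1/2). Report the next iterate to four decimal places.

At (1/2, -1/2): F = (-0.2500, -1.2500).
Jacobian J = [[2·p·q + q^2, p^2 + 2·p·q + 6·q], [-2·q - 2, -2·p - 10·q - 1]].
At the point, J = [[-0.2500, -3.2500], [-1.0000, 3.0000]] (det J = -4.0000).
Solving J·Δ = −F gives Δ = (-1.2031, 0.0156).
Then the next iterate is (p, q)₁ = (-0.7031, -0.4844).

(-0.7031, -0.4844)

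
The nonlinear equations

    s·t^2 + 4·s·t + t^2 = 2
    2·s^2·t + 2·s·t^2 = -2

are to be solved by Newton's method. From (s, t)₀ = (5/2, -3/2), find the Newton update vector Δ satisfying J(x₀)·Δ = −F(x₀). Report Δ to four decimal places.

(-4.8636, 18.2273)

At (5/2, -3/2): F = (-9.1250, -5.5000).
Jacobian J = [[t^2 + 4·t, 2·s·t + 4·s + 2·t], [4·s·t + 2·t^2, 2·s^2 + 4·s·t]].
At the point, J = [[-3.7500, -0.5000], [-10.5000, -2.5000]] (det J = 4.1250).
Solving J·Δ = −F gives Δ = (-4.8636, 18.2273).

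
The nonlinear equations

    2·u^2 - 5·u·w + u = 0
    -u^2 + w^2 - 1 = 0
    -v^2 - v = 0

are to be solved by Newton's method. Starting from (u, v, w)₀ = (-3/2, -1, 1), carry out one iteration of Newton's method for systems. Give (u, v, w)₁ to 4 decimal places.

At (-3/2, -1, 1): F = (10.5000, -2.2500, 0.0000).
Jacobian J = [[4·u - 5·w + 1, 0, -5·u], [-2·u, 0, 2·w], [0, -2·v - 1, 0]].
At the point, J = [[-10.0000, 0.0000, 7.5000], [3.0000, 0.0000, 2.0000], [0.0000, 1.0000, 0.0000]] (det J = 42.5000).
Solving J·Δ = −F gives Δ = (0.8912, 0.0000, -0.2118).
Then the next iterate is (u, v, w)₁ = (-0.6088, -1.0000, 0.7882).

(-0.6088, -1.0000, 0.7882)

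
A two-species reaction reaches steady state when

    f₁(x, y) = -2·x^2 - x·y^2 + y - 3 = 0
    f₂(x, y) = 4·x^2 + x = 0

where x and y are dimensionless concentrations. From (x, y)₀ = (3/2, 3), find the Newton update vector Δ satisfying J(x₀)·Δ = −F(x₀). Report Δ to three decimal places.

(-0.808, -0.736)

At (3/2, 3): F = (-18.000, 10.500).
Jacobian J = [[-4·x - y^2, -2·x·y + 1], [8·x + 1, 0]].
At the point, J = [[-15.000, -8.000], [13.000, 0.000]] (det J = 104.000).
Solving J·Δ = −F gives Δ = (-0.808, -0.736).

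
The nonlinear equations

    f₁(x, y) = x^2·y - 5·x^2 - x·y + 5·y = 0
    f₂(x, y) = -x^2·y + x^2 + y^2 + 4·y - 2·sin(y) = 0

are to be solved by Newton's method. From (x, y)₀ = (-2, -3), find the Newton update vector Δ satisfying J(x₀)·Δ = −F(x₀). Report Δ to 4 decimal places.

At (-2, -3): F = (-53.0000, 13.282240).
Jacobian J = [[2·x·y - 10·x - y, x^2 - x + 5], [-2·x·y + 2·x, -x^2 + 2·y - 2·cos(y) + 4]].
At the point, J = [[35.0000, 11.0000], [-16.0000, -4.020015]] (det J = 35.299475).
Solving J·Δ = −F gives Δ = (-1.8968, 10.8535).

(-1.8968, 10.8535)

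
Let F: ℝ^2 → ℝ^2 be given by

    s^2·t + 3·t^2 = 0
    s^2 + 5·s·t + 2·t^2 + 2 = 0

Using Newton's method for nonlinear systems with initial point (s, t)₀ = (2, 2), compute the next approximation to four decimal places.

(-0.3000, 1.9000)

At (2, 2): F = (20.0000, 34.0000).
Jacobian J = [[2·s·t, s^2 + 6·t], [2·s + 5·t, 5·s + 4·t]].
At the point, J = [[8.0000, 16.0000], [14.0000, 18.0000]] (det J = -80.0000).
Solving J·Δ = −F gives Δ = (-2.3000, -0.1000).
Then the next iterate is (s, t)₁ = (-0.3000, 1.9000).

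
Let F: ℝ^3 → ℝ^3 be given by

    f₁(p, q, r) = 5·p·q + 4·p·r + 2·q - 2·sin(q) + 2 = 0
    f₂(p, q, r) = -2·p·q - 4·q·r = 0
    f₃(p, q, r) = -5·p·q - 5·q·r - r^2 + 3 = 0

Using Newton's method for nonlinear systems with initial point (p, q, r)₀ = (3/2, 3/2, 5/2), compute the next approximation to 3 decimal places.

At (3/2, 3/2, 5/2): F = (29.25501, -19.500, -33.250).
Jacobian J = [[5·q + 4·r, 5·p - 2·cos(q) + 2, 4·p], [-2·q, -2·p - 4·r, -4·q], [-5·q, -5·p - 5·r, -5·q - 2·r]].
At the point, J = [[17.500, 9.35853, 6.000], [-3.000, -13.000, -6.000], [-7.500, -20.000, -12.500]] (det J = 588.93894).
Solving J·Δ = −F gives Δ = (-0.978, -1.214, -0.132).
Then the next iterate is (p, q, r)₁ = (0.522, 0.286, 2.368).

(0.522, 0.286, 2.368)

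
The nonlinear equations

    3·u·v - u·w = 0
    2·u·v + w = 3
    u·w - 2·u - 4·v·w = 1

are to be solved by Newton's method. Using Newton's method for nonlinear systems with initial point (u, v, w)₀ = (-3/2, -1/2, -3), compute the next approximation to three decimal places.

(-3.000, -1.204, -2.111)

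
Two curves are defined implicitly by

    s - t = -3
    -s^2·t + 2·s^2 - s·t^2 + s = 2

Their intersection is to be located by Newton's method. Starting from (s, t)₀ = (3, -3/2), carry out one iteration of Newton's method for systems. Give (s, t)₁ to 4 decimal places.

At (3, -3/2): F = (7.5000, 25.7500).
Jacobian J = [[1, -1], [-2·s·t + 4·s - t^2 + 1, -s^2 - 2·s·t]].
At the point, J = [[1.0000, -1.0000], [19.7500, 0.0000]] (det J = 19.7500).
Solving J·Δ = −F gives Δ = (-1.3038, 6.1962).
Then the next iterate is (s, t)₁ = (1.6962, 4.6962).

(1.6962, 4.6962)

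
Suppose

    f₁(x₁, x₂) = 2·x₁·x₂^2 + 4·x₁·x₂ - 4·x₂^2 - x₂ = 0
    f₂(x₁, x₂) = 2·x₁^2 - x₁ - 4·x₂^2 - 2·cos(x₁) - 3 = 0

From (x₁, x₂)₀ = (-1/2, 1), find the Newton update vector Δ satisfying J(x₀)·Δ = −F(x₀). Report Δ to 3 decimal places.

(-0.370, -0.786)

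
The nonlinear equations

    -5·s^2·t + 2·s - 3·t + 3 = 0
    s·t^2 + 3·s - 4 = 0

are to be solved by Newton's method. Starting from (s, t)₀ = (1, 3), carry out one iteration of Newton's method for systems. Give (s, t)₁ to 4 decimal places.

At (1, 3): F = (-19.0000, 8.0000).
Jacobian J = [[-10·s·t + 2, -5·s^2 - 3], [t^2 + 3, 2·s·t]].
At the point, J = [[-28.0000, -8.0000], [12.0000, 6.0000]] (det J = -72.0000).
Solving J·Δ = −F gives Δ = (-0.6944, 0.0556).
Then the next iterate is (s, t)₁ = (0.3056, 3.0556).

(0.3056, 3.0556)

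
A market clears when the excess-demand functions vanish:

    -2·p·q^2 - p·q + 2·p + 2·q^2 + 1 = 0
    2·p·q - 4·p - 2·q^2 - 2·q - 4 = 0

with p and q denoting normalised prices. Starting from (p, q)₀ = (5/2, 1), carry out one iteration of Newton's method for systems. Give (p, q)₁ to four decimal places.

(-4.4375, 1.8750)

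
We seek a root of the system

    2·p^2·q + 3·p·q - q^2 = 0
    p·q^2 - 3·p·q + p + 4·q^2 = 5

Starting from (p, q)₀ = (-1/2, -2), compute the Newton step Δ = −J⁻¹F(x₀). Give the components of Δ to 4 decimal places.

(1.0625, 1.3750)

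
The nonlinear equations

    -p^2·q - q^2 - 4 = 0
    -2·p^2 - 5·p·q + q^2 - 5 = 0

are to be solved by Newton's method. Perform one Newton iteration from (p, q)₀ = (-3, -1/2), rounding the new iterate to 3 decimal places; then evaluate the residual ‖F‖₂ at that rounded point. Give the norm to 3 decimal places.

At (-3, -1/2): F = (0.250, -30.250).
Jacobian J = [[-2·p·q, -p^2 - 2·q], [-4·p - 5·q, -5·p + 2·q]].
At the point, J = [[-3.000, -8.000], [14.500, 14.000]] (det J = 74.000).
Solving J·Δ = −F gives Δ = (3.223, -1.177).
Then the next iterate is (p, q)₁ = (0.223, -1.677).
Re-evaluating at (0.223, -1.677): F = (-6.72893, -0.41727), so ‖F‖₂ = 6.742.

6.742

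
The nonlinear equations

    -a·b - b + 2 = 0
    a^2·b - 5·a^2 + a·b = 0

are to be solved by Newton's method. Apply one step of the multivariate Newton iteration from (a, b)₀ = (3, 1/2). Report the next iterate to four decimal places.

At (3, 1/2): F = (0.0000, -39.0000).
Jacobian J = [[-b, -a - 1], [2·a·b - 10·a + b, a^2 + a]].
At the point, J = [[-0.5000, -4.0000], [-26.5000, 12.0000]] (det J = -112.0000).
Solving J·Δ = −F gives Δ = (-1.3929, 0.1741).
Then the next iterate is (a, b)₁ = (1.6071, 0.6741).

(1.6071, 0.6741)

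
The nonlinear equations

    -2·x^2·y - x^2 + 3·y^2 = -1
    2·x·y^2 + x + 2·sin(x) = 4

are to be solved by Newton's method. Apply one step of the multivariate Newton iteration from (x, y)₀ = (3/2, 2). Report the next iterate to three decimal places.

At (3/2, 2): F = (1.750, 11.49499).
Jacobian J = [[-4·x·y - 2·x, -2·x^2 + 6·y], [2·y^2 + 2·cos(x) + 1, 4·x·y]].
At the point, J = [[-15.000, 7.500], [9.14147, 12.000]] (det J = -248.56106).
Solving J·Δ = −F gives Δ = (-0.262, -0.758).
Then the next iterate is (x, y)₁ = (1.238, 1.242).

(1.238, 1.242)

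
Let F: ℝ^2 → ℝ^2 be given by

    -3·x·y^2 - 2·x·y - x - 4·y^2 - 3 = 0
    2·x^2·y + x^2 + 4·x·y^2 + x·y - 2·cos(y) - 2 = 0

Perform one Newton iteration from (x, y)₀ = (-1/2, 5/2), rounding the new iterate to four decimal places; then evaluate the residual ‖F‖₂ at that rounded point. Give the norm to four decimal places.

At (-1/2, 5/2): F = (-15.6250, -12.647713).
Jacobian J = [[-3·y^2 - 2·y - 1, -6·x·y - 2·x - 8·y], [4·x·y + 2·x + 4·y^2 + y, 2·x^2 + 8·x·y + x + 2·sin(y)]].
At the point, J = [[-24.7500, -11.5000], [21.5000, -8.803056]] (det J = 465.125629).
Solving J·Δ = −F gives Δ = (0.0170, -1.3953).
Then the next iterate is (x, y)₁ = (-0.4830, 1.1047).
Re-evaluating at (-0.4830, 1.1047): F = (-4.563003, -5.041397), so ‖F‖₂ = 6.7998.

6.7998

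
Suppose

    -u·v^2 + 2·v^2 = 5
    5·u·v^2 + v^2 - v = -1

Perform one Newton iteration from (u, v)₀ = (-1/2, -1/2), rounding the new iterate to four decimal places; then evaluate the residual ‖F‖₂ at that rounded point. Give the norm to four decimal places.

12.6456

At (-1/2, -1/2): F = (-4.3750, 1.1250).
Jacobian J = [[-v^2, -2·u·v + 4·v], [5·v^2, 10·u·v + 2·v - 1]].
At the point, J = [[-0.2500, -2.5000], [1.2500, 0.5000]] (det J = 3.0000).
Solving J·Δ = −F gives Δ = (-0.2083, -1.7292).
Then the next iterate is (u, v)₁ = (-0.7083, -2.2292).
Re-evaluating at (-0.7083, -2.2292): F = (8.458444, -9.400359), so ‖F‖₂ = 12.6456.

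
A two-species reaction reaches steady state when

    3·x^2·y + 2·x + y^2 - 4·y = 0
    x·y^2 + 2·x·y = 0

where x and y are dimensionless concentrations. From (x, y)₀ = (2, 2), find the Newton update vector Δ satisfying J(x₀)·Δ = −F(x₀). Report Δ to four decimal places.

At (2, 2): F = (24.0000, 16.0000).
Jacobian J = [[6·x·y + 2, 3·x^2 + 2·y - 4], [y^2 + 2·y, 2·x·y + 2·x]].
At the point, J = [[26.0000, 12.0000], [8.0000, 12.0000]] (det J = 216.0000).
Solving J·Δ = −F gives Δ = (-0.4444, -1.0370).

(-0.4444, -1.0370)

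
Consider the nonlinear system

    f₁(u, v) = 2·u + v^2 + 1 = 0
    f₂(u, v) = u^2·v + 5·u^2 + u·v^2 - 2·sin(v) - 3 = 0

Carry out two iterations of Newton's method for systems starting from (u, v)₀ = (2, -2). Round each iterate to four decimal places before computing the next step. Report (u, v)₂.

(2.2712, 17.7434)

At (2, -2): F = (9.0000, 18.818595).
Jacobian J = [[2, 2·v], [2·u·v + 10·u + v^2, u^2 + 2·u·v - 2·cos(v)]].
At the point, J = [[2.0000, -4.0000], [16.0000, -3.167706]] (det J = 57.664587).
Solving J·Δ = −F gives Δ = (-0.8110, 1.8445).
Then the next iterate is (u, v)₁ = (1.1890, -0.1555).
Round to (1.1890, -0.1555) and repeat: F = (3.402180, 4.187270), J = [[2.0000, -0.3110], [11.544401, -0.931926]].
Δ = (1.0822, 17.8989), so (u, v)₂ = (2.2712, 17.7434).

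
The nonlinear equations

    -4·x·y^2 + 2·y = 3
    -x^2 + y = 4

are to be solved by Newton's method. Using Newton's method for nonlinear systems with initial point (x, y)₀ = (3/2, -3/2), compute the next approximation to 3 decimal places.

At (3/2, -3/2): F = (-19.500, -7.750).
Jacobian J = [[-4·y^2, -8·x·y + 2], [-2·x, 1]].
At the point, J = [[-9.000, 20.000], [-3.000, 1.000]] (det J = 51.000).
Solving J·Δ = −F gives Δ = (-2.657, -0.221).
Then the next iterate is (x, y)₁ = (-1.157, -1.721).

(-1.157, -1.721)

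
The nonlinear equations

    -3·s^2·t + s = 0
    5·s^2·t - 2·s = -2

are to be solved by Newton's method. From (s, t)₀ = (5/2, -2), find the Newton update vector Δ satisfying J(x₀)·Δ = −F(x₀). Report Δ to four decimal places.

(3.5000, 7.9200)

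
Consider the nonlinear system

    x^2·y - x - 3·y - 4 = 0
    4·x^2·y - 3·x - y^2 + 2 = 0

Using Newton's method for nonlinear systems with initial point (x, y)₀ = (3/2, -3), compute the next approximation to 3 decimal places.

(1.067, -1.559)

At (3/2, -3): F = (-3.250, -38.500).
Jacobian J = [[2·x·y - 1, x^2 - 3], [8·x·y - 3, 4·x^2 - 2·y]].
At the point, J = [[-10.000, -0.750], [-39.000, 15.000]] (det J = -179.250).
Solving J·Δ = −F gives Δ = (-0.433, 1.441).
Then the next iterate is (x, y)₁ = (1.067, -1.559).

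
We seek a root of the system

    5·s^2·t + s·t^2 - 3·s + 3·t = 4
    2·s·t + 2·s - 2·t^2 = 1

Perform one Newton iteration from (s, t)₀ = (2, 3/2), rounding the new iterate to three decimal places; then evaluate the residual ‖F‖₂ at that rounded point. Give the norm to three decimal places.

7.560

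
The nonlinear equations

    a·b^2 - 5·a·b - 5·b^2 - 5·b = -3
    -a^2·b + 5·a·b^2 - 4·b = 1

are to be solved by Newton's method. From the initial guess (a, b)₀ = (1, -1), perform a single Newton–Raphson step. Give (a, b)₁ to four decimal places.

(-0.5395, -1.1184)

At (1, -1): F = (9.0000, 9.0000).
Jacobian J = [[b^2 - 5·b, 2·a·b - 5·a - 10·b - 5], [-2·a·b + 5·b^2, -a^2 + 10·a·b - 4]].
At the point, J = [[6.0000, -2.0000], [7.0000, -15.0000]] (det J = -76.0000).
Solving J·Δ = −F gives Δ = (-1.5395, -0.1184).
Then the next iterate is (a, b)₁ = (-0.5395, -1.1184).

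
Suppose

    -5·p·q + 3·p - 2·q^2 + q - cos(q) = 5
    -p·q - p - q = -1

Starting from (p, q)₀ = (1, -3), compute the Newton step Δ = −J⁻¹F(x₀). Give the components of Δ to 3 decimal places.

At (1, -3): F = (-7.01001, 6.000).
Jacobian J = [[-5·q + 3, -5·p - 4·q + sin(q) + 1], [-q - 1, -p - 1]].
At the point, J = [[18.000, 7.85888], [2.000, -2.000]] (det J = -51.71776).
Solving J·Δ = −F gives Δ = (-0.641, 2.359).

(-0.641, 2.359)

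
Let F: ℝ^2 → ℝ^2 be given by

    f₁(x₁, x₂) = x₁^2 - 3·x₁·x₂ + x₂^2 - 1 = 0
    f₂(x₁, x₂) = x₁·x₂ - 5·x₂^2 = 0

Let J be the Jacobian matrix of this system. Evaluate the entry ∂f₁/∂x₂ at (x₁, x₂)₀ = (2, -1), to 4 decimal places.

-8.0000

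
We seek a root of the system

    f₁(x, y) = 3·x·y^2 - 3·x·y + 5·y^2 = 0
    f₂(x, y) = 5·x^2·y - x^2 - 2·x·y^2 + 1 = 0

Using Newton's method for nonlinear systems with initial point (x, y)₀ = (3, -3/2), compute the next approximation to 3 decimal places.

(2.197, -0.795)

At (3, -3/2): F = (45.000, -89.000).
Jacobian J = [[3·y^2 - 3·y, 6·x·y - 3·x + 10·y], [10·x·y - 2·x - 2·y^2, 5·x^2 - 4·x·y]].
At the point, J = [[11.250, -51.000], [-55.500, 63.000]] (det J = -2121.750).
Solving J·Δ = −F gives Δ = (-0.803, 0.705).
Then the next iterate is (x, y)₁ = (2.197, -0.795).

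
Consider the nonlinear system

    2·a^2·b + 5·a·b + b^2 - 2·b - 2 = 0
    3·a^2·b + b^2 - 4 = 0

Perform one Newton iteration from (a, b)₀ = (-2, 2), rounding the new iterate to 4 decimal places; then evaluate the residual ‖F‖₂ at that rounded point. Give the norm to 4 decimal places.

30.0666

At (-2, 2): F = (-6.0000, 24.0000).
Jacobian J = [[4·a·b + 5·b, 2·a^2 + 5·a + 2·b - 2], [6·a·b, 3·a^2 + 2·b]].
At the point, J = [[-6.0000, 0.0000], [-24.0000, 16.0000]] (det J = -96.0000).
Solving J·Δ = −F gives Δ = (-1.0000, -3.0000).
Then the next iterate is (a, b)₁ = (-3.0000, -1.0000).
Re-evaluating at (-3.0000, -1.0000): F = (-2.0000, -30.0000), so ‖F‖₂ = 30.0666.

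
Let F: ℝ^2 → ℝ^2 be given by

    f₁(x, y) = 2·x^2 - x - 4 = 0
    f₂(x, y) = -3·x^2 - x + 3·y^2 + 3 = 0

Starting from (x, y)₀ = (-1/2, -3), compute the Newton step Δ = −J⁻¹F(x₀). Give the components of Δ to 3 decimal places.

(-1.000, 1.542)

At (-1/2, -3): F = (-3.000, 29.750).
Jacobian J = [[4·x - 1, 0], [-6·x - 1, 6·y]].
At the point, J = [[-3.000, 0.000], [2.000, -18.000]] (det J = 54.000).
Solving J·Δ = −F gives Δ = (-1.000, 1.542).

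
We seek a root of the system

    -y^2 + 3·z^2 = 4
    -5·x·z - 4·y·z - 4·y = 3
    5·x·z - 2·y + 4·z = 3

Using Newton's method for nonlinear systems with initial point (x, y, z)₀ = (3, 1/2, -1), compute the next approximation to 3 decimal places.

At (3, 1/2, -1): F = (-1.250, 12.000, -23.000).
Jacobian J = [[0, -2·y, 6·z], [-5·z, -4·z - 4, -5·x - 4·y], [5·z, -2, 5·x + 4]].
At the point, J = [[0.000, -1.000, -6.000], [5.000, 0.000, -17.000], [-5.000, -2.000, 19.000]] (det J = 70.000).
Solving J·Δ = −F gives Δ = (-0.336, -4.893, 0.607).
Then the next iterate is (x, y, z)₁ = (2.664, -4.393, -0.393).

(2.664, -4.393, -0.393)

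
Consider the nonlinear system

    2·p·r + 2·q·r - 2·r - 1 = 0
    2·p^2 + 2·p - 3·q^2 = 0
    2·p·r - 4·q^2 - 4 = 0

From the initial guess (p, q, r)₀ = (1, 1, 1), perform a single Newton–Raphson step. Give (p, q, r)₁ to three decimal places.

(0.133, 0.300, 2.067)

At (1, 1, 1): F = (1.000, 1.000, -6.000).
Jacobian J = [[2·r, 2·r, 2·p + 2·q - 2], [4·p + 2, -6·q, 0], [2·r, -8·q, 2·p]].
At the point, J = [[2.000, 2.000, 2.000], [6.000, -6.000, 0.000], [2.000, -8.000, 2.000]] (det J = -120.000).
Solving J·Δ = −F gives Δ = (-0.867, -0.700, 1.067).
Then the next iterate is (p, q, r)₁ = (0.133, 0.300, 2.067).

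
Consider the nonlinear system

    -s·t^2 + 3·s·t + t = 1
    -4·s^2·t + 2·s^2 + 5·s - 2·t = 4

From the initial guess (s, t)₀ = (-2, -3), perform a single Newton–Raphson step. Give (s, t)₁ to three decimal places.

(-1.558, -1.586)

At (-2, -3): F = (32.000, 48.000).
Jacobian J = [[-t^2 + 3·t, -2·s·t + 3·s + 1], [-8·s·t + 4·s + 5, -4·s^2 - 2]].
At the point, J = [[-18.000, -17.000], [-51.000, -18.000]] (det J = -543.000).
Solving J·Δ = −F gives Δ = (0.442, 1.414).
Then the next iterate is (s, t)₁ = (-1.558, -1.586).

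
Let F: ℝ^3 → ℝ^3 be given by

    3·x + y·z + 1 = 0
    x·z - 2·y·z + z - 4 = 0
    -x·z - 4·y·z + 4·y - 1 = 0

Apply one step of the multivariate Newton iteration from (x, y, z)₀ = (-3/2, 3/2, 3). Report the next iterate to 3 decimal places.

(0.167, -3.000, 8.000)

At (-3/2, 3/2, 3): F = (1.000, -14.500, -8.500).
Jacobian J = [[3, z, y], [z, -2·z, x - 2·y + 1], [-z, -4·z + 4, -x - 4·y]].
At the point, J = [[3.000, 3.000, 1.500], [3.000, -6.000, -3.500], [-3.000, -8.000, -4.500]] (det J = 6.000).
Solving J·Δ = −F gives Δ = (1.667, -4.500, 5.000).
Then the next iterate is (x, y, z)₁ = (0.167, -3.000, 8.000).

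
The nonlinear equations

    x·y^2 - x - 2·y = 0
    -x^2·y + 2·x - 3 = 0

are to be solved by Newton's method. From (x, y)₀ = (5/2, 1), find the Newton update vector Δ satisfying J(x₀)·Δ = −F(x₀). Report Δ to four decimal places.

(-2.8056, 0.6667)

At (5/2, 1): F = (-2.0000, -4.2500).
Jacobian J = [[y^2 - 1, 2·x·y - 2], [-2·x·y + 2, -x^2]].
At the point, J = [[0.0000, 3.0000], [-3.0000, -6.2500]] (det J = 9.0000).
Solving J·Δ = −F gives Δ = (-2.8056, 0.6667).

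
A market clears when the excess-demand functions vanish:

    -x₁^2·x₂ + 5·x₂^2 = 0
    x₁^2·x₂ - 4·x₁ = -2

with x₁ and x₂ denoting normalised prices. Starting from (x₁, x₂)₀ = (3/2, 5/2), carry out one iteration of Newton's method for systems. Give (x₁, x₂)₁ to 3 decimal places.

At (3/2, 5/2): F = (25.625, 1.625).
Jacobian J = [[-2·x₁·x₂, -x₁^2 + 10·x₂], [2·x₁·x₂ - 4, x₁^2]].
At the point, J = [[-7.500, 22.750], [3.500, 2.250]] (det J = -96.500).
Solving J·Δ = −F gives Δ = (0.214, -1.056).
Then the next iterate is (x₁, x₂)₁ = (1.714, 1.444).

(1.714, 1.444)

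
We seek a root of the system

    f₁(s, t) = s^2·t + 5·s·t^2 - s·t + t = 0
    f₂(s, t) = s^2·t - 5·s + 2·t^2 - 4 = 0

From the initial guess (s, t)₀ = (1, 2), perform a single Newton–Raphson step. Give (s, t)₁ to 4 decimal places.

At (1, 2): F = (22.0000, 1.0000).
Jacobian J = [[2·s·t + 5·t^2 - t, s^2 + 10·s·t - s + 1], [2·s·t - 5, s^2 + 4·t]].
At the point, J = [[22.0000, 21.0000], [-1.0000, 9.0000]] (det J = 219.0000).
Solving J·Δ = −F gives Δ = (-0.8082, -0.2009).
Then the next iterate is (s, t)₁ = (0.1918, 1.7991).

(0.1918, 1.7991)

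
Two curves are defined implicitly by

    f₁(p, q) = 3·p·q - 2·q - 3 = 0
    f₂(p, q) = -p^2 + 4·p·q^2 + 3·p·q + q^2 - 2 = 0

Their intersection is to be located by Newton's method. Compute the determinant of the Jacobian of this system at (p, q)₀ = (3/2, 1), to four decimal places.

45.5000

J = [[3·q, 3·p - 2], [-2·p + 4·q^2 + 3·q, 8·p·q + 3·p + 2·q]].
At the point, J = [[3.0000, 2.5000], [4.0000, 18.5000]].
det J = 45.5000.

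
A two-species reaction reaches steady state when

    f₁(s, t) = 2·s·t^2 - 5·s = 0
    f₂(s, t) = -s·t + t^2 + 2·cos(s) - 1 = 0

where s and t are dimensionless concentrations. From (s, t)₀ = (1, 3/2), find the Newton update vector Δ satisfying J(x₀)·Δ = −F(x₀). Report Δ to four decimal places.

At (1, 3/2): F = (-0.5000, 0.830605).
Jacobian J = [[2·t^2 - 5, 4·s·t], [-t - 2·sin(s), -s + 2·t]].
At the point, J = [[-0.5000, 6.0000], [-3.182942, 2.0000]] (det J = 18.097652).
Solving J·Δ = −F gives Δ = (0.3306, 0.1109).

(0.3306, 0.1109)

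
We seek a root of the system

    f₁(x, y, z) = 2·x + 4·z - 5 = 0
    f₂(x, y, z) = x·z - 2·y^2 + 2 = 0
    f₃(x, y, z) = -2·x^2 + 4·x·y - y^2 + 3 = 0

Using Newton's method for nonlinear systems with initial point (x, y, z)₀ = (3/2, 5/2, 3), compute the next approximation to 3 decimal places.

(0.015, 1.191, 1.243)

At (3/2, 5/2, 3): F = (10.000, -6.000, 7.250).
Jacobian J = [[2, 0, 4], [z, -4·y, x], [-4·x + 4·y, 4·x - 2·y, 0]].
At the point, J = [[2.000, 0.000, 4.000], [3.000, -10.000, 1.500], [4.000, 1.000, 0.000]] (det J = 169.000).
Solving J·Δ = −F gives Δ = (-1.485, -1.309, -1.757).
Then the next iterate is (x, y, z)₁ = (0.015, 1.191, 1.243).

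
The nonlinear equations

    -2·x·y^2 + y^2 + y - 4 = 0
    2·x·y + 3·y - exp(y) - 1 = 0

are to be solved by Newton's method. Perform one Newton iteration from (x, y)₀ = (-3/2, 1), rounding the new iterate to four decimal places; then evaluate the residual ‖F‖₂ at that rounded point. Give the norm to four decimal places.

4.7658

At (-3/2, 1): F = (1.0000, -3.718282).
Jacobian J = [[-2·y^2, -4·x·y + 2·y + 1], [2·y, 2·x - exp(y) + 3]].
At the point, J = [[-2.0000, 9.0000], [2.0000, -2.718282]] (det J = -12.563436).
Solving J·Δ = −F gives Δ = (2.4473, 0.4327).
Then the next iterate is (x, y)₁ = (0.9473, 1.4327).
Re-evaluating at (0.9473, 1.4327): F = (-4.403582, 1.822496), so ‖F‖₂ = 4.7658.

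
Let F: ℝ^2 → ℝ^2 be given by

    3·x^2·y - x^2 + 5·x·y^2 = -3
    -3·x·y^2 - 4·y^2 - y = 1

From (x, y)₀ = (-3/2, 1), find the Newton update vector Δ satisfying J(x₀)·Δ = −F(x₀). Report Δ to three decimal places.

At (-3/2, 1): F = (0.000, -1.500).
Jacobian J = [[6·x·y - 2·x + 5·y^2, 3·x^2 + 10·x·y], [-3·y^2, -6·x·y - 8·y - 1]].
At the point, J = [[-1.000, -8.250], [-3.000, 0.000]] (det J = -24.750).
Solving J·Δ = −F gives Δ = (-0.500, 0.061).

(-0.500, 0.061)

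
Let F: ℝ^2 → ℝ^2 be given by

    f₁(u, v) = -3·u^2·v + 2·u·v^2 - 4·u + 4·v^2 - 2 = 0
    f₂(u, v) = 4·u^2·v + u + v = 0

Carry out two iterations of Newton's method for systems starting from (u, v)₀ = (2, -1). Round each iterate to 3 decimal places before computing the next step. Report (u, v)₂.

(0.471, -0.941)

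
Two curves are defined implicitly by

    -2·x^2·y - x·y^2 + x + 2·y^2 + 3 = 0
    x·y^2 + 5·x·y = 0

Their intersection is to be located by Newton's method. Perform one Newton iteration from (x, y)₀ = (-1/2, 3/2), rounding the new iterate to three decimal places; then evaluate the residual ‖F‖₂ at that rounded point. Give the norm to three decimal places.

3.028

At (-1/2, 3/2): F = (7.375, -4.875).
Jacobian J = [[-4·x·y - y^2 + 1, -2·x^2 - 2·x·y + 4·y], [y^2 + 5·y, 2·x·y + 5·x]].
At the point, J = [[1.750, 7.000], [9.750, -4.000]] (det J = -75.250).
Solving J·Δ = −F gives Δ = (0.061, -1.069).
Then the next iterate is (x, y)₁ = (-0.439, 0.431).
Re-evaluating at (-0.439, 0.431): F = (2.84795, -1.02759), so ‖F‖₂ = 3.028.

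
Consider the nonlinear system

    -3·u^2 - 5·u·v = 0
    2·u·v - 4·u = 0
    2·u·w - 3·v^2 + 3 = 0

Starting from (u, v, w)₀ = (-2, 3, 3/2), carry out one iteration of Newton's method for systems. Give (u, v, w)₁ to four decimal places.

(-6.0000, 0.0000, 4.5000)

At (-2, 3, 3/2): F = (18.0000, -4.0000, -30.0000).
Jacobian J = [[-6·u - 5·v, -5·u, 0], [2·v - 4, 2·u, 0], [2·w, -6·v, 2·u]].
At the point, J = [[-3.0000, 10.0000, 0.0000], [2.0000, -4.0000, 0.0000], [3.0000, -18.0000, -4.0000]] (det J = 32.0000).
Solving J·Δ = −F gives Δ = (-4.0000, -3.0000, 3.0000).
Then the next iterate is (u, v, w)₁ = (-6.0000, 0.0000, 4.5000).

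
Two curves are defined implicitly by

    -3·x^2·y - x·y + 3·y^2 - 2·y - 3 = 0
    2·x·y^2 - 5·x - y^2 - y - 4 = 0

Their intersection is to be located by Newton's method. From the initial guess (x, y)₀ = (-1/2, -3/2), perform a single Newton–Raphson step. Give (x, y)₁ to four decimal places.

(-1.2273, -0.6727)

At (-1/2, -3/2): F = (7.1250, -4.5000).
Jacobian J = [[-6·x·y - y, -3·x^2 - x + 6·y - 2], [2·y^2 - 5, 4·x·y - 2·y - 1]].
At the point, J = [[-3.0000, -11.2500], [-0.5000, 5.0000]] (det J = -20.6250).
Solving J·Δ = −F gives Δ = (-0.7273, 0.8273).
Then the next iterate is (x, y)₁ = (-1.2273, -0.6727).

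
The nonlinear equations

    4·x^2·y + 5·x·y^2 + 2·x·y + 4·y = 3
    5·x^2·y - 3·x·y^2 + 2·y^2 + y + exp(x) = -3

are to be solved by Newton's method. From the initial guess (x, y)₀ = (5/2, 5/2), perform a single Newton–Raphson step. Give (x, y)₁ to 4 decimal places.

At (5/2, 5/2): F = (160.1250, 61.432494).
Jacobian J = [[8·x·y + 5·y^2 + 2·y, 4·x^2 + 10·x·y + 2·x + 4], [10·x·y - 3·y^2 + exp(x), 5·x^2 - 6·x·y + 4·y + 1]].
At the point, J = [[86.2500, 96.5000], [55.932494, 4.7500]] (det J = -4987.798167).
Solving J·Δ = −F gives Δ = (-1.0361, -0.7333).
Then the next iterate is (x, y)₁ = (1.4639, 1.7667).

(1.4639, 1.7667)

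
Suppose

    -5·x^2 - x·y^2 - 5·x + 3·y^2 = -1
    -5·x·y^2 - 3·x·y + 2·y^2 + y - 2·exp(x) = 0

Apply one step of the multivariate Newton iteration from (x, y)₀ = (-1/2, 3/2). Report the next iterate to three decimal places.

(-0.704, 0.492)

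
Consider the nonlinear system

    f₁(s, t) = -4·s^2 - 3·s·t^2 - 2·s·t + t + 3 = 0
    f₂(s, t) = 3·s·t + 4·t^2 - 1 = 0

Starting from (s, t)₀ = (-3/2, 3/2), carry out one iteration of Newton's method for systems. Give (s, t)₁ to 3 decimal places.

(-0.626, 0.809)

At (-3/2, 3/2): F = (10.125, 1.250).
Jacobian J = [[-8·s - 3·t^2 - 2·t, -6·s·t - 2·s + 1], [3·t, 3·s + 8·t]].
At the point, J = [[2.250, 17.500], [4.500, 7.500]] (det J = -61.875).
Solving J·Δ = −F gives Δ = (0.874, -0.691).
Then the next iterate is (s, t)₁ = (-0.626, 0.809).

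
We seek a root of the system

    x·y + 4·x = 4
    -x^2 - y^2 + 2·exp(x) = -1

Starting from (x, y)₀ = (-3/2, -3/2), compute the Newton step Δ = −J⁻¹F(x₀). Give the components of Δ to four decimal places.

At (-3/2, -3/2): F = (-7.7500, -3.053740).
Jacobian J = [[y + 4, x], [-2·x + 2·exp(x), -2·y]].
At the point, J = [[2.5000, -1.5000], [3.446260, 3.0000]] (det J = 12.669390).
Solving J·Δ = −F gives Δ = (2.1967, -1.5055).

(2.1967, -1.5055)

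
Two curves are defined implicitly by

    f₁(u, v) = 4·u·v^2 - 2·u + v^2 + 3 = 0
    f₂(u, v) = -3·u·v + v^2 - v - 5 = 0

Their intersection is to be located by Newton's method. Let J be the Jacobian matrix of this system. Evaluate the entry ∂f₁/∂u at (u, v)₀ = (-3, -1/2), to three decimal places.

∂f₁/∂u = 4·v^2 - 2.
At (-3, -1/2) this is -1.000.

-1.000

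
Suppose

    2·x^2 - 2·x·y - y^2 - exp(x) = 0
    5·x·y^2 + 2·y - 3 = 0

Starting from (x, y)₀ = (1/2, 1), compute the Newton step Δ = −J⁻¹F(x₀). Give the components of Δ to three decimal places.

(5.071, -3.837)

At (1/2, 1): F = (-3.14872, 1.500).
Jacobian J = [[4·x - 2·y - exp(x), -2·x - 2·y], [5·y^2, 10·x·y + 2]].
At the point, J = [[-1.64872, -3.000], [5.000, 7.000]] (det J = 3.45895).
Solving J·Δ = −F gives Δ = (5.071, -3.837).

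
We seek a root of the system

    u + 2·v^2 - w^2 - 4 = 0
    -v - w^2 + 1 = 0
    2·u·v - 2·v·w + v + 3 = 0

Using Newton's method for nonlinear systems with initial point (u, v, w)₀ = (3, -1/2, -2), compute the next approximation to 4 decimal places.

At (3, -1/2, -2): F = (-4.5000, -2.5000, -2.5000).
Jacobian J = [[1, 4·v, -2·w], [0, -1, -2·w], [2·v, 2·u - 2·w + 1, -2·v]].
At the point, J = [[1.0000, -2.0000, 4.0000], [0.0000, -1.0000, 4.0000], [-1.0000, 11.0000, 1.0000]] (det J = -41.0000).
Solving J·Δ = −F gives Δ = (2.3780, 0.3780, 0.7195).
Then the next iterate is (u, v, w)₁ = (5.3780, -0.1220, -1.2805).

(5.3780, -0.1220, -1.2805)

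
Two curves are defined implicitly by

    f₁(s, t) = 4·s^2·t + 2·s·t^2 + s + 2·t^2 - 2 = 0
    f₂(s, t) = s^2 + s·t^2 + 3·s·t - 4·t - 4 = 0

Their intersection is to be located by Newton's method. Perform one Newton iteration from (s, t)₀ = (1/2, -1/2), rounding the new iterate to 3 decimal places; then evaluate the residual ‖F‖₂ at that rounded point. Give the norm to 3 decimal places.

At (1/2, -1/2): F = (-1.250, -2.375).
Jacobian J = [[8·s·t + 2·t^2 + 1, 4·s^2 + 4·s·t + 4·t], [2·s + t^2 + 3·t, 2·s·t + 3·s - 4]].
At the point, J = [[-0.500, -2.000], [-0.250, -3.000]] (det J = 1.000).
Solving J·Δ = −F gives Δ = (1.000, -0.875).
Then the next iterate is (s, t)₁ = (1.500, -1.375).
Re-evaluating at (1.500, -1.375): F = (-3.42188, 0.39844), so ‖F‖₂ = 3.445.

3.445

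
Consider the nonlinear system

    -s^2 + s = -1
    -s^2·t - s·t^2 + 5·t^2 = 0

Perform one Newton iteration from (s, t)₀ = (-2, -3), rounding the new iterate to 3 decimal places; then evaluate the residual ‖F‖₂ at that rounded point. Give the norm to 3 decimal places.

At (-2, -3): F = (-5.000, 75.000).
Jacobian J = [[-2·s + 1, 0], [-2·s·t - t^2, -s^2 - 2·s·t + 10·t]].
At the point, J = [[5.000, 0.000], [-21.000, -46.000]] (det J = -230.000).
Solving J·Δ = −F gives Δ = (1.000, 1.174).
Then the next iterate is (s, t)₁ = (-1.000, -1.826).
Re-evaluating at (-1.000, -1.826): F = (-1.000, 21.83166), so ‖F‖₂ = 21.855.

21.855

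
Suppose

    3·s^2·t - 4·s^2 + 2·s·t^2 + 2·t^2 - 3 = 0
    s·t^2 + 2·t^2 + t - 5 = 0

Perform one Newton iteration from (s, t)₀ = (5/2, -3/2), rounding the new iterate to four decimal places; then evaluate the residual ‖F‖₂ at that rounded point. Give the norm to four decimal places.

At (5/2, -3/2): F = (-40.3750, 3.6250).
Jacobian J = [[6·s·t - 8·s + 2·t^2, 3·s^2 + 4·s·t + 4·t], [t^2, 2·s·t + 4·t + 1]].
At the point, J = [[-38.0000, -2.2500], [2.2500, -12.5000]] (det J = 480.0625).
Solving J·Δ = −F gives Δ = (-1.0683, 0.0977).
Then the next iterate is (s, t)₁ = (1.4317, -1.4023).
Re-evaluating at (1.4317, -1.4023): F = (-10.258605, 0.345950), so ‖F‖₂ = 10.2644.

10.2644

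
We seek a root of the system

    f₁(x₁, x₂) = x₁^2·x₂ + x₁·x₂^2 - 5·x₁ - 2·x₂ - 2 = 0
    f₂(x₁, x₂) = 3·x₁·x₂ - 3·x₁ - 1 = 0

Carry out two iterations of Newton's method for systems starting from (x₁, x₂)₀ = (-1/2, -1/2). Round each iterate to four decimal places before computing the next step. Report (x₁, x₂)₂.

(-0.1879, -0.5946)

At (-1/2, -1/2): F = (1.2500, 1.2500).
Jacobian J = [[2·x₁·x₂ + x₂^2 - 5, x₁^2 + 2·x₁·x₂ - 2], [3·x₂ - 3, 3·x₁]].
At the point, J = [[-4.2500, -1.2500], [-4.5000, -1.5000]] (det J = 0.7500).
Solving J·Δ = −F gives Δ = (0.4167, -0.4167).
Then the next iterate is (x₁, x₂)₁ = (-0.0833, -0.9167).
Round to (-0.0833, -0.9167) and repeat: F = (0.173539, -0.521017), J = [[-4.006939, -1.840339], [-5.7501, -0.2499]].
Δ = (-0.1046, 0.3221), so (x₁, x₂)₂ = (-0.1879, -0.5946).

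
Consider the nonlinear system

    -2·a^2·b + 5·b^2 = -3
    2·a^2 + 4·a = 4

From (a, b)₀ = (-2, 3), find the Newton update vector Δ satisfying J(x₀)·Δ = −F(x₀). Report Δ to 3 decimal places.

At (-2, 3): F = (24.000, -4.000).
Jacobian J = [[-4·a·b, -2·a^2 + 10·b], [4·a + 4, 0]].
At the point, J = [[24.000, 22.000], [-4.000, 0.000]] (det J = 88.000).
Solving J·Δ = −F gives Δ = (-1.000, 0.000).

(-1.000, 0.000)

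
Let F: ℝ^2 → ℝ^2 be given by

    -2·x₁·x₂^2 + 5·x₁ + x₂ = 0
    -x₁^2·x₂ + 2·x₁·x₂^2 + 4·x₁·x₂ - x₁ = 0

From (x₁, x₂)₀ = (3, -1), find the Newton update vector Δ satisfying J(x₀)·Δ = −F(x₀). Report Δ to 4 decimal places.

At (3, -1): F = (8.0000, 0.0000).
Jacobian J = [[-2·x₂^2 + 5, -4·x₁·x₂ + 1], [-2·x₁·x₂ + 2·x₂^2 + 4·x₂ - 1, -x₁^2 + 4·x₁·x₂ + 4·x₁]].
At the point, J = [[3.0000, 13.0000], [3.0000, -9.0000]] (det J = -66.0000).
Solving J·Δ = −F gives Δ = (-1.0909, -0.3636).

(-1.0909, -0.3636)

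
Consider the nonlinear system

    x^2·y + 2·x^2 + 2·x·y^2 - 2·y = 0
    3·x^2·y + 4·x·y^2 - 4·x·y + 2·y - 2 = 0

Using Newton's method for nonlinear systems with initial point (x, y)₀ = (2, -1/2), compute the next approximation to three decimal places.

At (2, -1/2): F = (8.000, -3.000).
Jacobian J = [[2·x·y + 4·x + 2·y^2, x^2 + 4·x·y - 2], [6·x·y + 4·y^2 - 4·y, 3·x^2 + 8·x·y - 4·x + 2]].
At the point, J = [[6.500, -2.000], [-3.000, -2.000]] (det J = -19.000).
Solving J·Δ = −F gives Δ = (-1.158, 0.237).
Then the next iterate is (x, y)₁ = (0.842, -0.263).

(0.842, -0.263)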